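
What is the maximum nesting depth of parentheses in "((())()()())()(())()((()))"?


Input: "((())()()())()(())()((()))"
Tracking depth:
  Position 0 '(': depth becomes 1
  Position 1 '(': depth becomes 2
  Position 2 '(': depth becomes 3
  Position 3 ')': depth becomes 2
  Position 4 ')': depth becomes 1
  Position 5 '(': depth becomes 2
  Position 6 ')': depth becomes 1
  Position 7 '(': depth becomes 2
  Position 8 ')': depth becomes 1
  Position 9 '(': depth becomes 2
  Position 10 ')': depth becomes 1
  Position 11 ')': depth becomes 0
  Position 12 '(': depth becomes 1
  Position 13 ')': depth becomes 0
  Position 14 '(': depth becomes 1
  Position 15 '(': depth becomes 2
  Position 16 ')': depth becomes 1
  Position 17 ')': depth becomes 0
  Position 18 '(': depth becomes 1
  Position 19 ')': depth becomes 0
  Position 20 '(': depth becomes 1
  Position 21 '(': depth becomes 2
  Position 22 '(': depth becomes 3
  Position 23 ')': depth becomes 2
  Position 24 ')': depth becomes 1
  Position 25 ')': depth becomes 0
Maximum depth reached: 3

3


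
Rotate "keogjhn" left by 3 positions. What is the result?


Input: "keogjhn", rotate left by 3
First 3 characters: "keo"
Remaining characters: "gjhn"
Concatenate remaining + first: "gjhn" + "keo" = "gjhnkeo"

gjhnkeo


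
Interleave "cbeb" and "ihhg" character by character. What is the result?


Interleaving "cbeb" and "ihhg":
  Position 0: 'c' from first, 'i' from second => "ci"
  Position 1: 'b' from first, 'h' from second => "bh"
  Position 2: 'e' from first, 'h' from second => "eh"
  Position 3: 'b' from first, 'g' from second => "bg"
Result: cibhehbg

cibhehbg


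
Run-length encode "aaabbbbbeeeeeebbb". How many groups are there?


Input: aaabbbbbeeeeeebbb
Scanning for consecutive runs:
  Group 1: 'a' x 3 (positions 0-2)
  Group 2: 'b' x 5 (positions 3-7)
  Group 3: 'e' x 6 (positions 8-13)
  Group 4: 'b' x 3 (positions 14-16)
Total groups: 4

4


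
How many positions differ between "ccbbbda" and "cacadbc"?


Comparing "ccbbbda" and "cacadbc" position by position:
  Position 0: 'c' vs 'c' => same
  Position 1: 'c' vs 'a' => DIFFER
  Position 2: 'b' vs 'c' => DIFFER
  Position 3: 'b' vs 'a' => DIFFER
  Position 4: 'b' vs 'd' => DIFFER
  Position 5: 'd' vs 'b' => DIFFER
  Position 6: 'a' vs 'c' => DIFFER
Positions that differ: 6

6


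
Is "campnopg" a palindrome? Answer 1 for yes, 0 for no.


Input: campnopg
Reversed: gponpmac
  Compare pos 0 ('c') with pos 7 ('g'): MISMATCH
  Compare pos 1 ('a') with pos 6 ('p'): MISMATCH
  Compare pos 2 ('m') with pos 5 ('o'): MISMATCH
  Compare pos 3 ('p') with pos 4 ('n'): MISMATCH
Result: not a palindrome

0


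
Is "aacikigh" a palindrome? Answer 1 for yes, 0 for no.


Input: aacikigh
Reversed: hgikicaa
  Compare pos 0 ('a') with pos 7 ('h'): MISMATCH
  Compare pos 1 ('a') with pos 6 ('g'): MISMATCH
  Compare pos 2 ('c') with pos 5 ('i'): MISMATCH
  Compare pos 3 ('i') with pos 4 ('k'): MISMATCH
Result: not a palindrome

0


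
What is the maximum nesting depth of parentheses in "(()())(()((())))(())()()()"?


Input: "(()())(()((())))(())()()()"
Tracking depth:
  Position 0 '(': depth becomes 1
  Position 1 '(': depth becomes 2
  Position 2 ')': depth becomes 1
  Position 3 '(': depth becomes 2
  Position 4 ')': depth becomes 1
  Position 5 ')': depth becomes 0
  Position 6 '(': depth becomes 1
  Position 7 '(': depth becomes 2
  Position 8 ')': depth becomes 1
  Position 9 '(': depth becomes 2
  Position 10 '(': depth becomes 3
  Position 11 '(': depth becomes 4
  Position 12 ')': depth becomes 3
  Position 13 ')': depth becomes 2
  Position 14 ')': depth becomes 1
  Position 15 ')': depth becomes 0
  Position 16 '(': depth becomes 1
  Position 17 '(': depth becomes 2
  Position 18 ')': depth becomes 1
  Position 19 ')': depth becomes 0
  Position 20 '(': depth becomes 1
  Position 21 ')': depth becomes 0
  Position 22 '(': depth becomes 1
  Position 23 ')': depth becomes 0
  Position 24 '(': depth becomes 1
  Position 25 ')': depth becomes 0
Maximum depth reached: 4

4


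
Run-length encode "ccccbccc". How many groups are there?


Input: ccccbccc
Scanning for consecutive runs:
  Group 1: 'c' x 4 (positions 0-3)
  Group 2: 'b' x 1 (positions 4-4)
  Group 3: 'c' x 3 (positions 5-7)
Total groups: 3

3


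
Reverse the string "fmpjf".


Input: fmpjf
Reading characters right to left:
  Position 4: 'f'
  Position 3: 'j'
  Position 2: 'p'
  Position 1: 'm'
  Position 0: 'f'
Reversed: fjpmf

fjpmf


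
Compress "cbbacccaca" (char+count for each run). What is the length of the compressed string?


Input: cbbacccaca
Runs:
  'c' x 1 => "c1"
  'b' x 2 => "b2"
  'a' x 1 => "a1"
  'c' x 3 => "c3"
  'a' x 1 => "a1"
  'c' x 1 => "c1"
  'a' x 1 => "a1"
Compressed: "c1b2a1c3a1c1a1"
Compressed length: 14

14


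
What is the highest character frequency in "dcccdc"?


Input: dcccdc
Character counts:
  'c': 4
  'd': 2
Maximum frequency: 4

4


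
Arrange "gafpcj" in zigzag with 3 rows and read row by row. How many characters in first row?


Zigzag "gafpcj" into 3 rows:
Placing characters:
  'g' => row 0
  'a' => row 1
  'f' => row 2
  'p' => row 1
  'c' => row 0
  'j' => row 1
Rows:
  Row 0: "gc"
  Row 1: "apj"
  Row 2: "f"
First row length: 2

2


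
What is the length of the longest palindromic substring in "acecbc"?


Input: "acecbc"
Checking substrings for palindromes:
  [1:4] "cec" (len 3) => palindrome
  [3:6] "cbc" (len 3) => palindrome
Longest palindromic substring: "cec" with length 3

3


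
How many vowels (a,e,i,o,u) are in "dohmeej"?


Input: dohmeej
Checking each character:
  'd' at position 0: consonant
  'o' at position 1: vowel (running total: 1)
  'h' at position 2: consonant
  'm' at position 3: consonant
  'e' at position 4: vowel (running total: 2)
  'e' at position 5: vowel (running total: 3)
  'j' at position 6: consonant
Total vowels: 3

3


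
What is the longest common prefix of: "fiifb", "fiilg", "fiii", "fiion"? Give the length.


Words: fiifb, fiilg, fiii, fiion
  Position 0: all 'f' => match
  Position 1: all 'i' => match
  Position 2: all 'i' => match
  Position 3: ('f', 'l', 'i', 'o') => mismatch, stop
LCP = "fii" (length 3)

3


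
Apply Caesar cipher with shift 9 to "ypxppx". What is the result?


Caesar cipher: shift "ypxppx" by 9
  'y' (pos 24) + 9 = pos 7 = 'h'
  'p' (pos 15) + 9 = pos 24 = 'y'
  'x' (pos 23) + 9 = pos 6 = 'g'
  'p' (pos 15) + 9 = pos 24 = 'y'
  'p' (pos 15) + 9 = pos 24 = 'y'
  'x' (pos 23) + 9 = pos 6 = 'g'
Result: hygyyg

hygyyg


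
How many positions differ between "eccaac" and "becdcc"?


Comparing "eccaac" and "becdcc" position by position:
  Position 0: 'e' vs 'b' => DIFFER
  Position 1: 'c' vs 'e' => DIFFER
  Position 2: 'c' vs 'c' => same
  Position 3: 'a' vs 'd' => DIFFER
  Position 4: 'a' vs 'c' => DIFFER
  Position 5: 'c' vs 'c' => same
Positions that differ: 4

4


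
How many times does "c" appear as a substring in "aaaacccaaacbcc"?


Searching for "c" in "aaaacccaaacbcc"
Scanning each position:
  Position 0: "a" => no
  Position 1: "a" => no
  Position 2: "a" => no
  Position 3: "a" => no
  Position 4: "c" => MATCH
  Position 5: "c" => MATCH
  Position 6: "c" => MATCH
  Position 7: "a" => no
  Position 8: "a" => no
  Position 9: "a" => no
  Position 10: "c" => MATCH
  Position 11: "b" => no
  Position 12: "c" => MATCH
  Position 13: "c" => MATCH
Total occurrences: 6

6


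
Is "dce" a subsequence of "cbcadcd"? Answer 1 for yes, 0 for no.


Check if "dce" is a subsequence of "cbcadcd"
Greedy scan:
  Position 0 ('c'): no match needed
  Position 1 ('b'): no match needed
  Position 2 ('c'): no match needed
  Position 3 ('a'): no match needed
  Position 4 ('d'): matches sub[0] = 'd'
  Position 5 ('c'): matches sub[1] = 'c'
  Position 6 ('d'): no match needed
Only matched 2/3 characters => not a subsequence

0


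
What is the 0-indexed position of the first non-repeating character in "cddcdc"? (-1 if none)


Input: cddcdc
Character frequencies:
  'c': 3
  'd': 3
Scanning left to right for freq == 1:
  Position 0 ('c'): freq=3, skip
  Position 1 ('d'): freq=3, skip
  Position 2 ('d'): freq=3, skip
  Position 3 ('c'): freq=3, skip
  Position 4 ('d'): freq=3, skip
  Position 5 ('c'): freq=3, skip
  No unique character found => answer = -1

-1


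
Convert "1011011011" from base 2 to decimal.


Input: "1011011011" in base 2
Positional expansion:
  Digit '1' (value 1) x 2^9 = 512
  Digit '0' (value 0) x 2^8 = 0
  Digit '1' (value 1) x 2^7 = 128
  Digit '1' (value 1) x 2^6 = 64
  Digit '0' (value 0) x 2^5 = 0
  Digit '1' (value 1) x 2^4 = 16
  Digit '1' (value 1) x 2^3 = 8
  Digit '0' (value 0) x 2^2 = 0
  Digit '1' (value 1) x 2^1 = 2
  Digit '1' (value 1) x 2^0 = 1
Sum = 731

731


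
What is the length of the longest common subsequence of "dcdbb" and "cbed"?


LCS of "dcdbb" and "cbed"
DP table:
           c    b    e    d
      0    0    0    0    0
  d   0    0    0    0    1
  c   0    1    1    1    1
  d   0    1    1    1    2
  b   0    1    2    2    2
  b   0    1    2    2    2
LCS length = dp[5][4] = 2

2


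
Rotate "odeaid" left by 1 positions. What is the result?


Input: "odeaid", rotate left by 1
First 1 characters: "o"
Remaining characters: "deaid"
Concatenate remaining + first: "deaid" + "o" = "deaido"

deaido


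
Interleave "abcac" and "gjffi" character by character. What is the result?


Interleaving "abcac" and "gjffi":
  Position 0: 'a' from first, 'g' from second => "ag"
  Position 1: 'b' from first, 'j' from second => "bj"
  Position 2: 'c' from first, 'f' from second => "cf"
  Position 3: 'a' from first, 'f' from second => "af"
  Position 4: 'c' from first, 'i' from second => "ci"
Result: agbjcfafci

agbjcfafci


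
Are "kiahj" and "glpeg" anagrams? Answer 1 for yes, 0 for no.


Strings: "kiahj", "glpeg"
Sorted first:  ahijk
Sorted second: egglp
Differ at position 0: 'a' vs 'e' => not anagrams

0


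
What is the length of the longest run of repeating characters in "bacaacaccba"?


Input: "bacaacaccba"
Scanning for longest run:
  Position 1 ('a'): new char, reset run to 1
  Position 2 ('c'): new char, reset run to 1
  Position 3 ('a'): new char, reset run to 1
  Position 4 ('a'): continues run of 'a', length=2
  Position 5 ('c'): new char, reset run to 1
  Position 6 ('a'): new char, reset run to 1
  Position 7 ('c'): new char, reset run to 1
  Position 8 ('c'): continues run of 'c', length=2
  Position 9 ('b'): new char, reset run to 1
  Position 10 ('a'): new char, reset run to 1
Longest run: 'a' with length 2

2


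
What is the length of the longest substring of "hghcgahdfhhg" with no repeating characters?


Input: "hghcgahdfhhg"
Sliding window (track last position of each char):
  Position 0 ('h'): window [0,0] length 1 -- new best
  Position 1 ('g'): window [0,1] length 2 -- new best
  Position 2 ('h'): repeat (last at 0), move window start to 1
  Position 2 ('h'): window [1,2] length 2
  Position 3 ('c'): window [1,3] length 3 -- new best
  Position 4 ('g'): repeat (last at 1), move window start to 2
  Position 4 ('g'): window [2,4] length 3
  Position 5 ('a'): window [2,5] length 4 -- new best
  Position 6 ('h'): repeat (last at 2), move window start to 3
  Position 6 ('h'): window [3,6] length 4
  Position 7 ('d'): window [3,7] length 5 -- new best
  Position 8 ('f'): window [3,8] length 6 -- new best
  Position 9 ('h'): repeat (last at 6), move window start to 7
  Position 9 ('h'): window [7,9] length 3
  Position 10 ('h'): repeat (last at 9), move window start to 10
  Position 10 ('h'): window [10,10] length 1
  Position 11 ('g'): window [10,11] length 2
Longest substring with no repeats: "cgahdf" with length 6

6


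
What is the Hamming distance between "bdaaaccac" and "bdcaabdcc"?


Comparing "bdaaaccac" and "bdcaabdcc" position by position:
  Position 0: 'b' vs 'b' => same
  Position 1: 'd' vs 'd' => same
  Position 2: 'a' vs 'c' => differ
  Position 3: 'a' vs 'a' => same
  Position 4: 'a' vs 'a' => same
  Position 5: 'c' vs 'b' => differ
  Position 6: 'c' vs 'd' => differ
  Position 7: 'a' vs 'c' => differ
  Position 8: 'c' vs 'c' => same
Total differences (Hamming distance): 4

4


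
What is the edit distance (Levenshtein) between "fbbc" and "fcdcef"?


Computing edit distance: "fbbc" -> "fcdcef"
DP table:
           f    c    d    c    e    f
      0    1    2    3    4    5    6
  f   1    0    1    2    3    4    5
  b   2    1    1    2    3    4    5
  b   3    2    2    2    3    4    5
  c   4    3    2    3    2    3    4
Edit distance = dp[4][6] = 4

4


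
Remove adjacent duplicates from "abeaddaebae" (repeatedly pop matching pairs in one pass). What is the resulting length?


Input: abeaddaebae
Stack-based adjacent duplicate removal:
  Read 'a': push. Stack: a
  Read 'b': push. Stack: ab
  Read 'e': push. Stack: abe
  Read 'a': push. Stack: abea
  Read 'd': push. Stack: abead
  Read 'd': matches stack top 'd' => pop. Stack: abea
  Read 'a': matches stack top 'a' => pop. Stack: abe
  Read 'e': matches stack top 'e' => pop. Stack: ab
  Read 'b': matches stack top 'b' => pop. Stack: a
  Read 'a': matches stack top 'a' => pop. Stack: (empty)
  Read 'e': push. Stack: e
Final stack: "e" (length 1)

1


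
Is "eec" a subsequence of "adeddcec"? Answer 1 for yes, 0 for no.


Check if "eec" is a subsequence of "adeddcec"
Greedy scan:
  Position 0 ('a'): no match needed
  Position 1 ('d'): no match needed
  Position 2 ('e'): matches sub[0] = 'e'
  Position 3 ('d'): no match needed
  Position 4 ('d'): no match needed
  Position 5 ('c'): no match needed
  Position 6 ('e'): matches sub[1] = 'e'
  Position 7 ('c'): matches sub[2] = 'c'
All 3 characters matched => is a subsequence

1


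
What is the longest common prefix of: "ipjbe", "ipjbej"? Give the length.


Words: ipjbe, ipjbej
  Position 0: all 'i' => match
  Position 1: all 'p' => match
  Position 2: all 'j' => match
  Position 3: all 'b' => match
  Position 4: all 'e' => match
LCP = "ipjbe" (length 5)

5


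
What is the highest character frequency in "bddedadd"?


Input: bddedadd
Character counts:
  'a': 1
  'b': 1
  'd': 5
  'e': 1
Maximum frequency: 5

5


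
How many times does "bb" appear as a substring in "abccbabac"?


Searching for "bb" in "abccbabac"
Scanning each position:
  Position 0: "ab" => no
  Position 1: "bc" => no
  Position 2: "cc" => no
  Position 3: "cb" => no
  Position 4: "ba" => no
  Position 5: "ab" => no
  Position 6: "ba" => no
  Position 7: "ac" => no
Total occurrences: 0

0


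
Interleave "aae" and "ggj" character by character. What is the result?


Interleaving "aae" and "ggj":
  Position 0: 'a' from first, 'g' from second => "ag"
  Position 1: 'a' from first, 'g' from second => "ag"
  Position 2: 'e' from first, 'j' from second => "ej"
Result: agagej

agagej


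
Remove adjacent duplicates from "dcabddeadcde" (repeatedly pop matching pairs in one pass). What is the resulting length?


Input: dcabddeadcde
Stack-based adjacent duplicate removal:
  Read 'd': push. Stack: d
  Read 'c': push. Stack: dc
  Read 'a': push. Stack: dca
  Read 'b': push. Stack: dcab
  Read 'd': push. Stack: dcabd
  Read 'd': matches stack top 'd' => pop. Stack: dcab
  Read 'e': push. Stack: dcabe
  Read 'a': push. Stack: dcabea
  Read 'd': push. Stack: dcabead
  Read 'c': push. Stack: dcabeadc
  Read 'd': push. Stack: dcabeadcd
  Read 'e': push. Stack: dcabeadcde
Final stack: "dcabeadcde" (length 10)

10


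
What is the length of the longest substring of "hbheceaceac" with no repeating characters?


Input: "hbheceaceac"
Sliding window (track last position of each char):
  Position 0 ('h'): window [0,0] length 1 -- new best
  Position 1 ('b'): window [0,1] length 2 -- new best
  Position 2 ('h'): repeat (last at 0), move window start to 1
  Position 2 ('h'): window [1,2] length 2
  Position 3 ('e'): window [1,3] length 3 -- new best
  Position 4 ('c'): window [1,4] length 4 -- new best
  Position 5 ('e'): repeat (last at 3), move window start to 4
  Position 5 ('e'): window [4,5] length 2
  Position 6 ('a'): window [4,6] length 3
  Position 7 ('c'): repeat (last at 4), move window start to 5
  Position 7 ('c'): window [5,7] length 3
  Position 8 ('e'): repeat (last at 5), move window start to 6
  Position 8 ('e'): window [6,8] length 3
  Position 9 ('a'): repeat (last at 6), move window start to 7
  Position 9 ('a'): window [7,9] length 3
  Position 10 ('c'): repeat (last at 7), move window start to 8
  Position 10 ('c'): window [8,10] length 3
Longest substring with no repeats: "bhec" with length 4

4


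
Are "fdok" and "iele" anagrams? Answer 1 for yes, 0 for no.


Strings: "fdok", "iele"
Sorted first:  dfko
Sorted second: eeil
Differ at position 0: 'd' vs 'e' => not anagrams

0


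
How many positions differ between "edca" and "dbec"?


Comparing "edca" and "dbec" position by position:
  Position 0: 'e' vs 'd' => DIFFER
  Position 1: 'd' vs 'b' => DIFFER
  Position 2: 'c' vs 'e' => DIFFER
  Position 3: 'a' vs 'c' => DIFFER
Positions that differ: 4

4


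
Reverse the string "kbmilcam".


Input: kbmilcam
Reading characters right to left:
  Position 7: 'm'
  Position 6: 'a'
  Position 5: 'c'
  Position 4: 'l'
  Position 3: 'i'
  Position 2: 'm'
  Position 1: 'b'
  Position 0: 'k'
Reversed: maclimbk

maclimbk


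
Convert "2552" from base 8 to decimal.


Input: "2552" in base 8
Positional expansion:
  Digit '2' (value 2) x 8^3 = 1024
  Digit '5' (value 5) x 8^2 = 320
  Digit '5' (value 5) x 8^1 = 40
  Digit '2' (value 2) x 8^0 = 2
Sum = 1386

1386


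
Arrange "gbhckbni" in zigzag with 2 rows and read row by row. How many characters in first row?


Zigzag "gbhckbni" into 2 rows:
Placing characters:
  'g' => row 0
  'b' => row 1
  'h' => row 0
  'c' => row 1
  'k' => row 0
  'b' => row 1
  'n' => row 0
  'i' => row 1
Rows:
  Row 0: "ghkn"
  Row 1: "bcbi"
First row length: 4

4


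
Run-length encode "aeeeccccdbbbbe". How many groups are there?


Input: aeeeccccdbbbbe
Scanning for consecutive runs:
  Group 1: 'a' x 1 (positions 0-0)
  Group 2: 'e' x 3 (positions 1-3)
  Group 3: 'c' x 4 (positions 4-7)
  Group 4: 'd' x 1 (positions 8-8)
  Group 5: 'b' x 4 (positions 9-12)
  Group 6: 'e' x 1 (positions 13-13)
Total groups: 6

6


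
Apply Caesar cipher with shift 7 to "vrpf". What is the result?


Caesar cipher: shift "vrpf" by 7
  'v' (pos 21) + 7 = pos 2 = 'c'
  'r' (pos 17) + 7 = pos 24 = 'y'
  'p' (pos 15) + 7 = pos 22 = 'w'
  'f' (pos 5) + 7 = pos 12 = 'm'
Result: cywm

cywm


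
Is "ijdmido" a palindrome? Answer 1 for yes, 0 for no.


Input: ijdmido
Reversed: odimdji
  Compare pos 0 ('i') with pos 6 ('o'): MISMATCH
  Compare pos 1 ('j') with pos 5 ('d'): MISMATCH
  Compare pos 2 ('d') with pos 4 ('i'): MISMATCH
Result: not a palindrome

0


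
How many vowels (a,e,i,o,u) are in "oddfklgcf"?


Input: oddfklgcf
Checking each character:
  'o' at position 0: vowel (running total: 1)
  'd' at position 1: consonant
  'd' at position 2: consonant
  'f' at position 3: consonant
  'k' at position 4: consonant
  'l' at position 5: consonant
  'g' at position 6: consonant
  'c' at position 7: consonant
  'f' at position 8: consonant
Total vowels: 1

1


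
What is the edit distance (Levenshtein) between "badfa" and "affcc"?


Computing edit distance: "badfa" -> "affcc"
DP table:
           a    f    f    c    c
      0    1    2    3    4    5
  b   1    1    2    3    4    5
  a   2    1    2    3    4    5
  d   3    2    2    3    4    5
  f   4    3    2    2    3    4
  a   5    4    3    3    3    4
Edit distance = dp[5][5] = 4

4


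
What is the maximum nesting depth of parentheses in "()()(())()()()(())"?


Input: "()()(())()()()(())"
Tracking depth:
  Position 0 '(': depth becomes 1
  Position 1 ')': depth becomes 0
  Position 2 '(': depth becomes 1
  Position 3 ')': depth becomes 0
  Position 4 '(': depth becomes 1
  Position 5 '(': depth becomes 2
  Position 6 ')': depth becomes 1
  Position 7 ')': depth becomes 0
  Position 8 '(': depth becomes 1
  Position 9 ')': depth becomes 0
  Position 10 '(': depth becomes 1
  Position 11 ')': depth becomes 0
  Position 12 '(': depth becomes 1
  Position 13 ')': depth becomes 0
  Position 14 '(': depth becomes 1
  Position 15 '(': depth becomes 2
  Position 16 ')': depth becomes 1
  Position 17 ')': depth becomes 0
Maximum depth reached: 2

2


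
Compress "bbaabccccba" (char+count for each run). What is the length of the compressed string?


Input: bbaabccccba
Runs:
  'b' x 2 => "b2"
  'a' x 2 => "a2"
  'b' x 1 => "b1"
  'c' x 4 => "c4"
  'b' x 1 => "b1"
  'a' x 1 => "a1"
Compressed: "b2a2b1c4b1a1"
Compressed length: 12

12


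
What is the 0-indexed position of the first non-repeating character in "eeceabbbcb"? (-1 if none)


Input: eeceabbbcb
Character frequencies:
  'a': 1
  'b': 4
  'c': 2
  'e': 3
Scanning left to right for freq == 1:
  Position 0 ('e'): freq=3, skip
  Position 1 ('e'): freq=3, skip
  Position 2 ('c'): freq=2, skip
  Position 3 ('e'): freq=3, skip
  Position 4 ('a'): unique! => answer = 4

4


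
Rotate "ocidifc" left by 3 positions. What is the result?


Input: "ocidifc", rotate left by 3
First 3 characters: "oci"
Remaining characters: "difc"
Concatenate remaining + first: "difc" + "oci" = "difcoci"

difcoci


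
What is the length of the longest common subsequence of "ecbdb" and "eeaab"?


LCS of "ecbdb" and "eeaab"
DP table:
           e    e    a    a    b
      0    0    0    0    0    0
  e   0    1    1    1    1    1
  c   0    1    1    1    1    1
  b   0    1    1    1    1    2
  d   0    1    1    1    1    2
  b   0    1    1    1    1    2
LCS length = dp[5][5] = 2

2


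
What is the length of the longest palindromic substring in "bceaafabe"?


Input: "bceaafabe"
Checking substrings for palindromes:
  [4:7] "afa" (len 3) => palindrome
  [3:5] "aa" (len 2) => palindrome
Longest palindromic substring: "afa" with length 3

3


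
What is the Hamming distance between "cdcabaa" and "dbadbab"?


Comparing "cdcabaa" and "dbadbab" position by position:
  Position 0: 'c' vs 'd' => differ
  Position 1: 'd' vs 'b' => differ
  Position 2: 'c' vs 'a' => differ
  Position 3: 'a' vs 'd' => differ
  Position 4: 'b' vs 'b' => same
  Position 5: 'a' vs 'a' => same
  Position 6: 'a' vs 'b' => differ
Total differences (Hamming distance): 5

5


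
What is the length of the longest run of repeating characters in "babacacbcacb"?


Input: "babacacbcacb"
Scanning for longest run:
  Position 1 ('a'): new char, reset run to 1
  Position 2 ('b'): new char, reset run to 1
  Position 3 ('a'): new char, reset run to 1
  Position 4 ('c'): new char, reset run to 1
  Position 5 ('a'): new char, reset run to 1
  Position 6 ('c'): new char, reset run to 1
  Position 7 ('b'): new char, reset run to 1
  Position 8 ('c'): new char, reset run to 1
  Position 9 ('a'): new char, reset run to 1
  Position 10 ('c'): new char, reset run to 1
  Position 11 ('b'): new char, reset run to 1
Longest run: 'b' with length 1

1


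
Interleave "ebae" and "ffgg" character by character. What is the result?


Interleaving "ebae" and "ffgg":
  Position 0: 'e' from first, 'f' from second => "ef"
  Position 1: 'b' from first, 'f' from second => "bf"
  Position 2: 'a' from first, 'g' from second => "ag"
  Position 3: 'e' from first, 'g' from second => "eg"
Result: efbfageg

efbfageg


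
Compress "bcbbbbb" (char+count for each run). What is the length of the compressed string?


Input: bcbbbbb
Runs:
  'b' x 1 => "b1"
  'c' x 1 => "c1"
  'b' x 5 => "b5"
Compressed: "b1c1b5"
Compressed length: 6

6


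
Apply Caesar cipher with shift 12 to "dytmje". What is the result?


Caesar cipher: shift "dytmje" by 12
  'd' (pos 3) + 12 = pos 15 = 'p'
  'y' (pos 24) + 12 = pos 10 = 'k'
  't' (pos 19) + 12 = pos 5 = 'f'
  'm' (pos 12) + 12 = pos 24 = 'y'
  'j' (pos 9) + 12 = pos 21 = 'v'
  'e' (pos 4) + 12 = pos 16 = 'q'
Result: pkfyvq

pkfyvq


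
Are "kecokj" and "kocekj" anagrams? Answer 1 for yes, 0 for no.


Strings: "kecokj", "kocekj"
Sorted first:  cejkko
Sorted second: cejkko
Sorted forms match => anagrams

1


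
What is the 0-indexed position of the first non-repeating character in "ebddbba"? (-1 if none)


Input: ebddbba
Character frequencies:
  'a': 1
  'b': 3
  'd': 2
  'e': 1
Scanning left to right for freq == 1:
  Position 0 ('e'): unique! => answer = 0

0


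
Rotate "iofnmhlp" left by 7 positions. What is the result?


Input: "iofnmhlp", rotate left by 7
First 7 characters: "iofnmhl"
Remaining characters: "p"
Concatenate remaining + first: "p" + "iofnmhl" = "piofnmhl"

piofnmhl


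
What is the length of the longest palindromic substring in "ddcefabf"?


Input: "ddcefabf"
Checking substrings for palindromes:
  [0:2] "dd" (len 2) => palindrome
Longest palindromic substring: "dd" with length 2

2


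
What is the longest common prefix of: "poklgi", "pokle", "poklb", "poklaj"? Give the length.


Words: poklgi, pokle, poklb, poklaj
  Position 0: all 'p' => match
  Position 1: all 'o' => match
  Position 2: all 'k' => match
  Position 3: all 'l' => match
  Position 4: ('g', 'e', 'b', 'a') => mismatch, stop
LCP = "pokl" (length 4)

4


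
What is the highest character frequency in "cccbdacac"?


Input: cccbdacac
Character counts:
  'a': 2
  'b': 1
  'c': 5
  'd': 1
Maximum frequency: 5

5


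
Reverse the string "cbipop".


Input: cbipop
Reading characters right to left:
  Position 5: 'p'
  Position 4: 'o'
  Position 3: 'p'
  Position 2: 'i'
  Position 1: 'b'
  Position 0: 'c'
Reversed: popibc

popibc


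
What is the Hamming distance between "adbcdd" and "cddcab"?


Comparing "adbcdd" and "cddcab" position by position:
  Position 0: 'a' vs 'c' => differ
  Position 1: 'd' vs 'd' => same
  Position 2: 'b' vs 'd' => differ
  Position 3: 'c' vs 'c' => same
  Position 4: 'd' vs 'a' => differ
  Position 5: 'd' vs 'b' => differ
Total differences (Hamming distance): 4

4


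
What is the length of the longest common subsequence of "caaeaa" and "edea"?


LCS of "caaeaa" and "edea"
DP table:
           e    d    e    a
      0    0    0    0    0
  c   0    0    0    0    0
  a   0    0    0    0    1
  a   0    0    0    0    1
  e   0    1    1    1    1
  a   0    1    1    1    2
  a   0    1    1    1    2
LCS length = dp[6][4] = 2

2


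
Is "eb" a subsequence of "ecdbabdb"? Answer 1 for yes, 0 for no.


Check if "eb" is a subsequence of "ecdbabdb"
Greedy scan:
  Position 0 ('e'): matches sub[0] = 'e'
  Position 1 ('c'): no match needed
  Position 2 ('d'): no match needed
  Position 3 ('b'): matches sub[1] = 'b'
  Position 4 ('a'): no match needed
  Position 5 ('b'): no match needed
  Position 6 ('d'): no match needed
  Position 7 ('b'): no match needed
All 2 characters matched => is a subsequence

1


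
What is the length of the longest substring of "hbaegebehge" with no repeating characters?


Input: "hbaegebehge"
Sliding window (track last position of each char):
  Position 0 ('h'): window [0,0] length 1 -- new best
  Position 1 ('b'): window [0,1] length 2 -- new best
  Position 2 ('a'): window [0,2] length 3 -- new best
  Position 3 ('e'): window [0,3] length 4 -- new best
  Position 4 ('g'): window [0,4] length 5 -- new best
  Position 5 ('e'): repeat (last at 3), move window start to 4
  Position 5 ('e'): window [4,5] length 2
  Position 6 ('b'): window [4,6] length 3
  Position 7 ('e'): repeat (last at 5), move window start to 6
  Position 7 ('e'): window [6,7] length 2
  Position 8 ('h'): window [6,8] length 3
  Position 9 ('g'): window [6,9] length 4
  Position 10 ('e'): repeat (last at 7), move window start to 8
  Position 10 ('e'): window [8,10] length 3
Longest substring with no repeats: "hbaeg" with length 5

5


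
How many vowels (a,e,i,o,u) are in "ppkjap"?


Input: ppkjap
Checking each character:
  'p' at position 0: consonant
  'p' at position 1: consonant
  'k' at position 2: consonant
  'j' at position 3: consonant
  'a' at position 4: vowel (running total: 1)
  'p' at position 5: consonant
Total vowels: 1

1


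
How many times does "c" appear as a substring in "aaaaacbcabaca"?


Searching for "c" in "aaaaacbcabaca"
Scanning each position:
  Position 0: "a" => no
  Position 1: "a" => no
  Position 2: "a" => no
  Position 3: "a" => no
  Position 4: "a" => no
  Position 5: "c" => MATCH
  Position 6: "b" => no
  Position 7: "c" => MATCH
  Position 8: "a" => no
  Position 9: "b" => no
  Position 10: "a" => no
  Position 11: "c" => MATCH
  Position 12: "a" => no
Total occurrences: 3

3


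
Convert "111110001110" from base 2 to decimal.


Input: "111110001110" in base 2
Positional expansion:
  Digit '1' (value 1) x 2^11 = 2048
  Digit '1' (value 1) x 2^10 = 1024
  Digit '1' (value 1) x 2^9 = 512
  Digit '1' (value 1) x 2^8 = 256
  Digit '1' (value 1) x 2^7 = 128
  Digit '0' (value 0) x 2^6 = 0
  Digit '0' (value 0) x 2^5 = 0
  Digit '0' (value 0) x 2^4 = 0
  Digit '1' (value 1) x 2^3 = 8
  Digit '1' (value 1) x 2^2 = 4
  Digit '1' (value 1) x 2^1 = 2
  Digit '0' (value 0) x 2^0 = 0
Sum = 3982

3982


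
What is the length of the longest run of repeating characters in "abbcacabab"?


Input: "abbcacabab"
Scanning for longest run:
  Position 1 ('b'): new char, reset run to 1
  Position 2 ('b'): continues run of 'b', length=2
  Position 3 ('c'): new char, reset run to 1
  Position 4 ('a'): new char, reset run to 1
  Position 5 ('c'): new char, reset run to 1
  Position 6 ('a'): new char, reset run to 1
  Position 7 ('b'): new char, reset run to 1
  Position 8 ('a'): new char, reset run to 1
  Position 9 ('b'): new char, reset run to 1
Longest run: 'b' with length 2

2


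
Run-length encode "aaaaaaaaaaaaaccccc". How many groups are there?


Input: aaaaaaaaaaaaaccccc
Scanning for consecutive runs:
  Group 1: 'a' x 13 (positions 0-12)
  Group 2: 'c' x 5 (positions 13-17)
Total groups: 2

2


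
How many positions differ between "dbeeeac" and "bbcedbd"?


Comparing "dbeeeac" and "bbcedbd" position by position:
  Position 0: 'd' vs 'b' => DIFFER
  Position 1: 'b' vs 'b' => same
  Position 2: 'e' vs 'c' => DIFFER
  Position 3: 'e' vs 'e' => same
  Position 4: 'e' vs 'd' => DIFFER
  Position 5: 'a' vs 'b' => DIFFER
  Position 6: 'c' vs 'd' => DIFFER
Positions that differ: 5

5


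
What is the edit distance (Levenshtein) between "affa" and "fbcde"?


Computing edit distance: "affa" -> "fbcde"
DP table:
           f    b    c    d    e
      0    1    2    3    4    5
  a   1    1    2    3    4    5
  f   2    1    2    3    4    5
  f   3    2    2    3    4    5
  a   4    3    3    3    4    5
Edit distance = dp[4][5] = 5

5


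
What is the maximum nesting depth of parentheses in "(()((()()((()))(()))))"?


Input: "(()((()()((()))(()))))"
Tracking depth:
  Position 0 '(': depth becomes 1
  Position 1 '(': depth becomes 2
  Position 2 ')': depth becomes 1
  Position 3 '(': depth becomes 2
  Position 4 '(': depth becomes 3
  Position 5 '(': depth becomes 4
  Position 6 ')': depth becomes 3
  Position 7 '(': depth becomes 4
  Position 8 ')': depth becomes 3
  Position 9 '(': depth becomes 4
  Position 10 '(': depth becomes 5
  Position 11 '(': depth becomes 6
  Position 12 ')': depth becomes 5
  Position 13 ')': depth becomes 4
  Position 14 ')': depth becomes 3
  Position 15 '(': depth becomes 4
  Position 16 '(': depth becomes 5
  Position 17 ')': depth becomes 4
  Position 18 ')': depth becomes 3
  Position 19 ')': depth becomes 2
  Position 20 ')': depth becomes 1
  Position 21 ')': depth becomes 0
Maximum depth reached: 6

6


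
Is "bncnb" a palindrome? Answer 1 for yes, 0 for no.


Input: bncnb
Reversed: bncnb
  Compare pos 0 ('b') with pos 4 ('b'): match
  Compare pos 1 ('n') with pos 3 ('n'): match
Result: palindrome

1


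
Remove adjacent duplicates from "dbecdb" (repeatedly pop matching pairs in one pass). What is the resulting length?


Input: dbecdb
Stack-based adjacent duplicate removal:
  Read 'd': push. Stack: d
  Read 'b': push. Stack: db
  Read 'e': push. Stack: dbe
  Read 'c': push. Stack: dbec
  Read 'd': push. Stack: dbecd
  Read 'b': push. Stack: dbecdb
Final stack: "dbecdb" (length 6)

6


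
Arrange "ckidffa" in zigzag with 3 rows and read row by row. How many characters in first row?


Zigzag "ckidffa" into 3 rows:
Placing characters:
  'c' => row 0
  'k' => row 1
  'i' => row 2
  'd' => row 1
  'f' => row 0
  'f' => row 1
  'a' => row 2
Rows:
  Row 0: "cf"
  Row 1: "kdf"
  Row 2: "ia"
First row length: 2

2


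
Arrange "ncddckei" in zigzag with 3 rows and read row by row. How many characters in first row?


Zigzag "ncddckei" into 3 rows:
Placing characters:
  'n' => row 0
  'c' => row 1
  'd' => row 2
  'd' => row 1
  'c' => row 0
  'k' => row 1
  'e' => row 2
  'i' => row 1
Rows:
  Row 0: "nc"
  Row 1: "cdki"
  Row 2: "de"
First row length: 2

2


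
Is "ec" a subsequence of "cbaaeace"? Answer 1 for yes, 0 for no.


Check if "ec" is a subsequence of "cbaaeace"
Greedy scan:
  Position 0 ('c'): no match needed
  Position 1 ('b'): no match needed
  Position 2 ('a'): no match needed
  Position 3 ('a'): no match needed
  Position 4 ('e'): matches sub[0] = 'e'
  Position 5 ('a'): no match needed
  Position 6 ('c'): matches sub[1] = 'c'
  Position 7 ('e'): no match needed
All 2 characters matched => is a subsequence

1


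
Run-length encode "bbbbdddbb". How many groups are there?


Input: bbbbdddbb
Scanning for consecutive runs:
  Group 1: 'b' x 4 (positions 0-3)
  Group 2: 'd' x 3 (positions 4-6)
  Group 3: 'b' x 2 (positions 7-8)
Total groups: 3

3


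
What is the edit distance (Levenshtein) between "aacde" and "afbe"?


Computing edit distance: "aacde" -> "afbe"
DP table:
           a    f    b    e
      0    1    2    3    4
  a   1    0    1    2    3
  a   2    1    1    2    3
  c   3    2    2    2    3
  d   4    3    3    3    3
  e   5    4    4    4    3
Edit distance = dp[5][4] = 3

3


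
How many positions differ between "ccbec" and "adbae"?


Comparing "ccbec" and "adbae" position by position:
  Position 0: 'c' vs 'a' => DIFFER
  Position 1: 'c' vs 'd' => DIFFER
  Position 2: 'b' vs 'b' => same
  Position 3: 'e' vs 'a' => DIFFER
  Position 4: 'c' vs 'e' => DIFFER
Positions that differ: 4

4


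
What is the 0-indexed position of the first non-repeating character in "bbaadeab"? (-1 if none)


Input: bbaadeab
Character frequencies:
  'a': 3
  'b': 3
  'd': 1
  'e': 1
Scanning left to right for freq == 1:
  Position 0 ('b'): freq=3, skip
  Position 1 ('b'): freq=3, skip
  Position 2 ('a'): freq=3, skip
  Position 3 ('a'): freq=3, skip
  Position 4 ('d'): unique! => answer = 4

4


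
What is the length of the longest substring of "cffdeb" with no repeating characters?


Input: "cffdeb"
Sliding window (track last position of each char):
  Position 0 ('c'): window [0,0] length 1 -- new best
  Position 1 ('f'): window [0,1] length 2 -- new best
  Position 2 ('f'): repeat (last at 1), move window start to 2
  Position 2 ('f'): window [2,2] length 1
  Position 3 ('d'): window [2,3] length 2
  Position 4 ('e'): window [2,4] length 3 -- new best
  Position 5 ('b'): window [2,5] length 4 -- new best
Longest substring with no repeats: "fdeb" with length 4

4


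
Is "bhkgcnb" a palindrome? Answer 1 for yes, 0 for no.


Input: bhkgcnb
Reversed: bncgkhb
  Compare pos 0 ('b') with pos 6 ('b'): match
  Compare pos 1 ('h') with pos 5 ('n'): MISMATCH
  Compare pos 2 ('k') with pos 4 ('c'): MISMATCH
Result: not a palindrome

0


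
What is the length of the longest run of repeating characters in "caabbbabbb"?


Input: "caabbbabbb"
Scanning for longest run:
  Position 1 ('a'): new char, reset run to 1
  Position 2 ('a'): continues run of 'a', length=2
  Position 3 ('b'): new char, reset run to 1
  Position 4 ('b'): continues run of 'b', length=2
  Position 5 ('b'): continues run of 'b', length=3
  Position 6 ('a'): new char, reset run to 1
  Position 7 ('b'): new char, reset run to 1
  Position 8 ('b'): continues run of 'b', length=2
  Position 9 ('b'): continues run of 'b', length=3
Longest run: 'b' with length 3

3


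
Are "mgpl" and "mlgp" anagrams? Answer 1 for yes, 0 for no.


Strings: "mgpl", "mlgp"
Sorted first:  glmp
Sorted second: glmp
Sorted forms match => anagrams

1


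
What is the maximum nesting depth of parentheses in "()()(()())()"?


Input: "()()(()())()"
Tracking depth:
  Position 0 '(': depth becomes 1
  Position 1 ')': depth becomes 0
  Position 2 '(': depth becomes 1
  Position 3 ')': depth becomes 0
  Position 4 '(': depth becomes 1
  Position 5 '(': depth becomes 2
  Position 6 ')': depth becomes 1
  Position 7 '(': depth becomes 2
  Position 8 ')': depth becomes 1
  Position 9 ')': depth becomes 0
  Position 10 '(': depth becomes 1
  Position 11 ')': depth becomes 0
Maximum depth reached: 2

2


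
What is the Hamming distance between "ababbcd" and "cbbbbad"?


Comparing "ababbcd" and "cbbbbad" position by position:
  Position 0: 'a' vs 'c' => differ
  Position 1: 'b' vs 'b' => same
  Position 2: 'a' vs 'b' => differ
  Position 3: 'b' vs 'b' => same
  Position 4: 'b' vs 'b' => same
  Position 5: 'c' vs 'a' => differ
  Position 6: 'd' vs 'd' => same
Total differences (Hamming distance): 3

3


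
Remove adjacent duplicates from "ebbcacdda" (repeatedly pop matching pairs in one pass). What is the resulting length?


Input: ebbcacdda
Stack-based adjacent duplicate removal:
  Read 'e': push. Stack: e
  Read 'b': push. Stack: eb
  Read 'b': matches stack top 'b' => pop. Stack: e
  Read 'c': push. Stack: ec
  Read 'a': push. Stack: eca
  Read 'c': push. Stack: ecac
  Read 'd': push. Stack: ecacd
  Read 'd': matches stack top 'd' => pop. Stack: ecac
  Read 'a': push. Stack: ecaca
Final stack: "ecaca" (length 5)

5


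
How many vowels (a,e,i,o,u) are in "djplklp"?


Input: djplklp
Checking each character:
  'd' at position 0: consonant
  'j' at position 1: consonant
  'p' at position 2: consonant
  'l' at position 3: consonant
  'k' at position 4: consonant
  'l' at position 5: consonant
  'p' at position 6: consonant
Total vowels: 0

0


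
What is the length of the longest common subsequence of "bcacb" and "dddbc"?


LCS of "bcacb" and "dddbc"
DP table:
           d    d    d    b    c
      0    0    0    0    0    0
  b   0    0    0    0    1    1
  c   0    0    0    0    1    2
  a   0    0    0    0    1    2
  c   0    0    0    0    1    2
  b   0    0    0    0    1    2
LCS length = dp[5][5] = 2

2


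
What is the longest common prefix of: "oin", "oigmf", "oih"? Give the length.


Words: oin, oigmf, oih
  Position 0: all 'o' => match
  Position 1: all 'i' => match
  Position 2: ('n', 'g', 'h') => mismatch, stop
LCP = "oi" (length 2)

2


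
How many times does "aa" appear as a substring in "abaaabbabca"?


Searching for "aa" in "abaaabbabca"
Scanning each position:
  Position 0: "ab" => no
  Position 1: "ba" => no
  Position 2: "aa" => MATCH
  Position 3: "aa" => MATCH
  Position 4: "ab" => no
  Position 5: "bb" => no
  Position 6: "ba" => no
  Position 7: "ab" => no
  Position 8: "bc" => no
  Position 9: "ca" => no
Total occurrences: 2

2


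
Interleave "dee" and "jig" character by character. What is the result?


Interleaving "dee" and "jig":
  Position 0: 'd' from first, 'j' from second => "dj"
  Position 1: 'e' from first, 'i' from second => "ei"
  Position 2: 'e' from first, 'g' from second => "eg"
Result: djeieg

djeieg


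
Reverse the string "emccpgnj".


Input: emccpgnj
Reading characters right to left:
  Position 7: 'j'
  Position 6: 'n'
  Position 5: 'g'
  Position 4: 'p'
  Position 3: 'c'
  Position 2: 'c'
  Position 1: 'm'
  Position 0: 'e'
Reversed: jngpccme

jngpccme


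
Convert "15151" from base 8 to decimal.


Input: "15151" in base 8
Positional expansion:
  Digit '1' (value 1) x 8^4 = 4096
  Digit '5' (value 5) x 8^3 = 2560
  Digit '1' (value 1) x 8^2 = 64
  Digit '5' (value 5) x 8^1 = 40
  Digit '1' (value 1) x 8^0 = 1
Sum = 6761

6761
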